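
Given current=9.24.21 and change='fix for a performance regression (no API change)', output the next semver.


Current: 9.24.21
Change category: 'fix for a performance regression (no API change)' → patch bump
SemVer rule: patch bump → increment PATCH (MAJOR and MINOR unchanged)
New: 9.24.22

9.24.22


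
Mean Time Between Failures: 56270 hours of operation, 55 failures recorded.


Formula: MTBF = Total operating time / Number of failures
MTBF = 56270 / 55
MTBF = 1023.09 hours

1023.09 hours


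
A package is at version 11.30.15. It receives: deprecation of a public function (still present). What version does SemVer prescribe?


Current: 11.30.15
Change category: 'deprecation of a public function (still present)' → minor bump
SemVer rule: minor bump → increment MINOR, reset PATCH to 0 (MAJOR unchanged)
New: 11.31.0

11.31.0


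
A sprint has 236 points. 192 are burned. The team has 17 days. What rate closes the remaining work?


Formula: Required rate = Remaining points / Days left
Remaining = 236 - 192 = 44 points
Required rate = 44 / 17 = 2.59 points/day

2.59 points/day


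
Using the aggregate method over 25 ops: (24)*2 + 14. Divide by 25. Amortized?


Formula: Amortized cost = Total cost / Operations
Total cost = (24 * 2) + (1 * 14)
Total cost = 48 + 14 = 62
Amortized = 62 / 25 = 2.48

2.48


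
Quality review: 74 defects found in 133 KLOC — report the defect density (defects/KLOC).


Defect density = defects / KLOC
Defect density = 74 / 133
Defect density = 0.556 defects/KLOC

0.556 defects/KLOC


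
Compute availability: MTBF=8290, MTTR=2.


Availability = MTBF / (MTBF + MTTR)
Availability = 8290 / (8290 + 2)
Availability = 8290 / 8292
Availability = 99.9759%

99.9759%


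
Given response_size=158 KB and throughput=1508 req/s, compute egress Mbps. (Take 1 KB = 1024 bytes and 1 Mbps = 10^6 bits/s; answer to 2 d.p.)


Formula: Mbps = payload_bytes * RPS * 8 / 1e6
Payload per request = 158 KB = 158 * 1024 = 161792 bytes
Total bytes/sec = 161792 * 1508 = 243982336
Total bits/sec = 243982336 * 8 = 1951858688
Mbps = 1951858688 / 1e6 = 1951.86

1951.86 Mbps


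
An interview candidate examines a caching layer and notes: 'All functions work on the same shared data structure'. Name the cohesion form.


Reasoning: Functions share data
Type: Communicational cohesion

Communicational cohesion


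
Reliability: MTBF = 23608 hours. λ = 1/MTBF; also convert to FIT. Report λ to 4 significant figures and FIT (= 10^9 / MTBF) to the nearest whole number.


Formula: λ = 1 / MTBF; FIT = λ × 1e9 = 1e9 / MTBF
λ = 1 / 23608 ≈ 4.236e-05 failures/hour
FIT = 1e9 / 23608 ≈ 42359 failures per 1e9 hours (nearest whole number)

λ = 4.236e-05 /h, FIT = 42359


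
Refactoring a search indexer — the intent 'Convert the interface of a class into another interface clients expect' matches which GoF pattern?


This matches the Adapter pattern

Adapter


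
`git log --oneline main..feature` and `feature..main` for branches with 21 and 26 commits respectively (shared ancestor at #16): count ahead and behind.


Common ancestor: commit #16
feature commits after divergence: 21 - 16 = 5
main commits after divergence: 26 - 16 = 10
feature is 5 commits ahead of main
main is 10 commits ahead of feature

feature ahead: 5, main ahead: 10


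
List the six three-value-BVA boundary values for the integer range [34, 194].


Range: [34, 194]
Boundaries: just below min, min, min+1, max-1, max, just above max
Values: [33, 34, 35, 193, 194, 195]

[33, 34, 35, 193, 194, 195]


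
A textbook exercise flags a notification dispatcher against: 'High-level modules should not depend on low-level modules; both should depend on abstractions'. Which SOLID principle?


This describes the Dependency Inversion Principle (DIP)

Dependency Inversion Principle (DIP)


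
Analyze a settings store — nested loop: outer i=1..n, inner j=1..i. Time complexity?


Reasoning: triangle: n(n+1)/2 ~ n^2/2
Complexity: O(n^2)

O(n^2)


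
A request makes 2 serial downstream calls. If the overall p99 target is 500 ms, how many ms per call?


Formula: per_stage = total_budget / stages
per_stage = 500 / 2
per_stage = 250.0 ms

250.0 ms


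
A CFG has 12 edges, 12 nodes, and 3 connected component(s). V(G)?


Formula: V(G) = E - N + 2P
V(G) = 12 - 12 + 2*3
V(G) = 0 + 6
V(G) = 6

6


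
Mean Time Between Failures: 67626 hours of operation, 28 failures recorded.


Formula: MTBF = Total operating time / Number of failures
MTBF = 67626 / 28
MTBF = 2415.21 hours

2415.21 hours


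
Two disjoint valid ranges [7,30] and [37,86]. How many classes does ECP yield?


Valid ranges: [7,30] and [37,86]
Class 1: x < 7 — invalid
Class 2: 7 ≤ x ≤ 30 — valid
Class 3: 30 < x < 37 — invalid (gap between ranges)
Class 4: 37 ≤ x ≤ 86 — valid
Class 5: x > 86 — invalid
Total equivalence classes: 5

5 equivalence classes


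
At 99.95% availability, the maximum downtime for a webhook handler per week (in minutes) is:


Formula: allowed downtime = period * (100 - SLA) / 100
Period (week) = 10080 minutes
Unavailability fraction = (100 - 99.95) / 100
Allowed downtime = 10080 * (100 - 99.95) / 100
Allowed downtime = 5.04 minutes

5.04 minutes


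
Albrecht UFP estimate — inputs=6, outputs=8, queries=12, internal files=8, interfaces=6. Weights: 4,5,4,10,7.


UFP = EI*4 + EO*5 + EQ*4 + ILF*10 + EIF*7
UFP = 6*4 + 8*5 + 12*4 + 8*10 + 6*7
UFP = 24 + 40 + 48 + 80 + 42
UFP = 234

234


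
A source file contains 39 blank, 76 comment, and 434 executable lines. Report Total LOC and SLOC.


Total LOC = blank + comment + code
Total LOC = 39 + 76 + 434 = 549
SLOC (source only) = code = 434

Total LOC: 549, SLOC: 434


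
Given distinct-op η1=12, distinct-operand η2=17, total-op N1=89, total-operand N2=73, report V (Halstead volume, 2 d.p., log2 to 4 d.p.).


Formula: V = N * log2(η), where N = N1 + N2 and η = η1 + η2
η = 12 + 17 = 29
N = 89 + 73 = 162
log2(29) ≈ 4.8580
V = 162 * 4.8580 = 787.00

787.00


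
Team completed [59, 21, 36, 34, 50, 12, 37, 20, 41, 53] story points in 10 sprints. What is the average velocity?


Formula: Avg velocity = Total points / Number of sprints
Points: [59, 21, 36, 34, 50, 12, 37, 20, 41, 53]
Sum = 59 + 21 + 36 + 34 + 50 + 12 + 37 + 20 + 41 + 53 = 363
Avg velocity = 363 / 10 = 36.3 points/sprint

36.3 points/sprint


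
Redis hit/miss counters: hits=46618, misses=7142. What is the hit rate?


Formula: hit rate = hits / (hits + misses) * 100
hit rate = 46618 / (46618 + 7142) * 100
hit rate = 46618 / 53760 * 100
hit rate = 86.72%

86.72%


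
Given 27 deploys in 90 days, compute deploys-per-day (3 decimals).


Formula: deployments per day = releases / days
= 27 / 90
= 0.3 deploys/day
(equivalently, 2.1 deploys/week)

0.3 deploys/day


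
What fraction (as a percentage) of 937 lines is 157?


Coverage = covered / total * 100
Coverage = 157 / 937 * 100
Coverage = 16.76%

16.76%


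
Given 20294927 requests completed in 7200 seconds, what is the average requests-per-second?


Formula: throughput = requests / seconds
throughput = 20294927 / 7200
throughput = 2818.74 requests/second

2818.74 requests/second


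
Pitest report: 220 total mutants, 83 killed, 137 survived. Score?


Mutation score = killed / total * 100
Mutation score = 83 / 220 * 100
Mutation score = 37.73%

37.73%


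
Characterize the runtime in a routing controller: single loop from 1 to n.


Reasoning: one pass through n items
Complexity: O(n)

O(n)


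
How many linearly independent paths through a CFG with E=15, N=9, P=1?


Formula: V(G) = E - N + 2P
V(G) = 15 - 9 + 2*1
V(G) = 6 + 2
V(G) = 8

8


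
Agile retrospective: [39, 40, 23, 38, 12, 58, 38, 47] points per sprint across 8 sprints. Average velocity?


Formula: Avg velocity = Total points / Number of sprints
Points: [39, 40, 23, 38, 12, 58, 38, 47]
Sum = 39 + 40 + 23 + 38 + 12 + 58 + 38 + 47 = 295
Avg velocity = 295 / 8 = 36.88 points/sprint

36.88 points/sprint


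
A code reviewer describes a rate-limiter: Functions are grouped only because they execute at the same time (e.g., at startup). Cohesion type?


Reasoning: Related by timing only
Type: Temporal cohesion

Temporal cohesion


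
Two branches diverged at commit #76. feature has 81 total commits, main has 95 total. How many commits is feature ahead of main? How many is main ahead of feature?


Common ancestor: commit #76
feature commits after divergence: 81 - 76 = 5
main commits after divergence: 95 - 76 = 19
feature is 5 commits ahead of main
main is 19 commits ahead of feature

feature ahead: 5, main ahead: 19


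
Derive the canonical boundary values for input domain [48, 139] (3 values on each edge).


Range: [48, 139]
Boundaries: just below min, min, min+1, max-1, max, just above max
Values: [47, 48, 49, 138, 139, 140]

[47, 48, 49, 138, 139, 140]


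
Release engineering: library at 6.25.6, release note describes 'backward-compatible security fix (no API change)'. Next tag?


Current: 6.25.6
Change category: 'backward-compatible security fix (no API change)' → patch bump
SemVer rule: patch bump → increment PATCH (MAJOR and MINOR unchanged)
New: 6.25.7

6.25.7


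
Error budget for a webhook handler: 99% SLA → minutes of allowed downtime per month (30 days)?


Formula: allowed downtime = period * (100 - SLA) / 100
Period (month (30 days)) = 43200 minutes
Unavailability fraction = (100 - 99.0) / 100
Allowed downtime = 43200 * (100 - 99.0) / 100
Allowed downtime = 432.0 minutes

432.0 minutes


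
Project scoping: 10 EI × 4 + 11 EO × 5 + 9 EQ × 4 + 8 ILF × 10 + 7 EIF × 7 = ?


UFP = EI*4 + EO*5 + EQ*4 + ILF*10 + EIF*7
UFP = 10*4 + 11*5 + 9*4 + 8*10 + 7*7
UFP = 40 + 55 + 36 + 80 + 49
UFP = 260

260


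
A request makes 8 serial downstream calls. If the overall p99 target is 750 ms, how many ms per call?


Formula: per_stage = total_budget / stages
per_stage = 750 / 8
per_stage = 93.75 ms

93.75 ms


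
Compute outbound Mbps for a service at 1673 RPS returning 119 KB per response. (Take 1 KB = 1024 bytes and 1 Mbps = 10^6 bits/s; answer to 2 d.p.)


Formula: Mbps = payload_bytes * RPS * 8 / 1e6
Payload per request = 119 KB = 119 * 1024 = 121856 bytes
Total bytes/sec = 121856 * 1673 = 203865088
Total bits/sec = 203865088 * 8 = 1630920704
Mbps = 1630920704 / 1e6 = 1630.92

1630.92 Mbps


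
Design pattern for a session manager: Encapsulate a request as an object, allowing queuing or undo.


This matches the Command pattern

Command


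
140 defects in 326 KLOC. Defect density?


Defect density = defects / KLOC
Defect density = 140 / 326
Defect density = 0.429 defects/KLOC

0.429 defects/KLOC


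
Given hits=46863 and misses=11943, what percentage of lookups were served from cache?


Formula: hit rate = hits / (hits + misses) * 100
hit rate = 46863 / (46863 + 11943) * 100
hit rate = 46863 / 58806 * 100
hit rate = 79.69%

79.69%


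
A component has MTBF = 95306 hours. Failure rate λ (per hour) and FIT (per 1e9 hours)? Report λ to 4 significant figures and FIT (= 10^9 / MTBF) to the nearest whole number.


Formula: λ = 1 / MTBF; FIT = λ × 1e9 = 1e9 / MTBF
λ = 1 / 95306 ≈ 1.049e-05 failures/hour
FIT = 1e9 / 95306 ≈ 10493 failures per 1e9 hours (nearest whole number)

λ = 1.049e-05 /h, FIT = 10493


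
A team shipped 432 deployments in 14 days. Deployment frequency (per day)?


Formula: deployments per day = releases / days
= 432 / 14
= 30.857 deploys/day
(equivalently, 216.0 deploys/week)

30.857 deploys/day


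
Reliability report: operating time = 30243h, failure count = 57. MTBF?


Formula: MTBF = Total operating time / Number of failures
MTBF = 30243 / 57
MTBF = 530.58 hours

530.58 hours


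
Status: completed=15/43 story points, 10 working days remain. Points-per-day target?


Formula: Required rate = Remaining points / Days left
Remaining = 43 - 15 = 28 points
Required rate = 28 / 10 = 2.8 points/day

2.8 points/day


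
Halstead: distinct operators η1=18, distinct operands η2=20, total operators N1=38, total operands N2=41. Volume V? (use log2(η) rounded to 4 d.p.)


Formula: V = N * log2(η), where N = N1 + N2 and η = η1 + η2
η = 18 + 20 = 38
N = 38 + 41 = 79
log2(38) ≈ 5.2479
V = 79 * 5.2479 = 414.58

414.58


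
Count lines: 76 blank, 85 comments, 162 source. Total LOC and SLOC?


Total LOC = blank + comment + code
Total LOC = 76 + 85 + 162 = 323
SLOC (source only) = code = 162

Total LOC: 323, SLOC: 162


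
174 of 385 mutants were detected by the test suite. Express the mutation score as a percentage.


Mutation score = killed / total * 100
Mutation score = 174 / 385 * 100
Mutation score = 45.19%

45.19%


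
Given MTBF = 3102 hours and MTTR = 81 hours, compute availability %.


Availability = MTBF / (MTBF + MTTR)
Availability = 3102 / (3102 + 81)
Availability = 3102 / 3183
Availability = 97.4552%

97.4552%


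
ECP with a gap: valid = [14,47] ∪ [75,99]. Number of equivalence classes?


Valid ranges: [14,47] and [75,99]
Class 1: x < 14 — invalid
Class 2: 14 ≤ x ≤ 47 — valid
Class 3: 47 < x < 75 — invalid (gap between ranges)
Class 4: 75 ≤ x ≤ 99 — valid
Class 5: x > 99 — invalid
Total equivalence classes: 5

5 equivalence classes


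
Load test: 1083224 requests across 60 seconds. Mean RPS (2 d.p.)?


Formula: throughput = requests / seconds
throughput = 1083224 / 60
throughput = 18053.73 requests/second

18053.73 requests/second


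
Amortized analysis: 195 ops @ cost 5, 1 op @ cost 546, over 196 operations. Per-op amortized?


Formula: Amortized cost = Total cost / Operations
Total cost = (195 * 5) + (1 * 546)
Total cost = 975 + 546 = 1521
Amortized = 1521 / 196 = 7.7602

7.7602


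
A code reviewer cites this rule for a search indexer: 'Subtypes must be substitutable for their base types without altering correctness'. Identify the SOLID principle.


This describes the Liskov Substitution Principle (LSP)

Liskov Substitution Principle (LSP)


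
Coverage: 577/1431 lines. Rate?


Coverage = covered / total * 100
Coverage = 577 / 1431 * 100
Coverage = 40.32%

40.32%


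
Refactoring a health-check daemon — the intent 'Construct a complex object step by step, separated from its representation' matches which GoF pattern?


This matches the Builder pattern

Builder


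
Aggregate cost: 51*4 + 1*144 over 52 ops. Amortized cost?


Formula: Amortized cost = Total cost / Operations
Total cost = (51 * 4) + (1 * 144)
Total cost = 204 + 144 = 348
Amortized = 348 / 52 = 6.6923

6.6923


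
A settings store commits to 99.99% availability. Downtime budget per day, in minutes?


Formula: allowed downtime = period * (100 - SLA) / 100
Period (day) = 1440 minutes
Unavailability fraction = (100 - 99.99) / 100
Allowed downtime = 1440 * (100 - 99.99) / 100
Allowed downtime = 0.144 minutes

0.144 minutes


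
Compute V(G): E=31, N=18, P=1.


Formula: V(G) = E - N + 2P
V(G) = 31 - 18 + 2*1
V(G) = 13 + 2
V(G) = 15

15


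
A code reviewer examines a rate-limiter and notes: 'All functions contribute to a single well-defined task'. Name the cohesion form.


Reasoning: Best: single purpose
Type: Functional cohesion

Functional cohesion


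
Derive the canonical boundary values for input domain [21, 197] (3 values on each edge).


Range: [21, 197]
Boundaries: just below min, min, min+1, max-1, max, just above max
Values: [20, 21, 22, 196, 197, 198]

[20, 21, 22, 196, 197, 198]


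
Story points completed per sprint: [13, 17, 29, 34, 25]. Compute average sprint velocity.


Formula: Avg velocity = Total points / Number of sprints
Points: [13, 17, 29, 34, 25]
Sum = 13 + 17 + 29 + 34 + 25 = 118
Avg velocity = 118 / 5 = 23.6 points/sprint

23.6 points/sprint


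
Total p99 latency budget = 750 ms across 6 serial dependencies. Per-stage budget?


Formula: per_stage = total_budget / stages
per_stage = 750 / 6
per_stage = 125.0 ms

125.0 ms


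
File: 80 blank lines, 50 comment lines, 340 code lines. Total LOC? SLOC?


Total LOC = blank + comment + code
Total LOC = 80 + 50 + 340 = 470
SLOC (source only) = code = 340

Total LOC: 470, SLOC: 340


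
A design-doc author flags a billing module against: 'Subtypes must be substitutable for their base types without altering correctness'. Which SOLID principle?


This describes the Liskov Substitution Principle (LSP)

Liskov Substitution Principle (LSP)


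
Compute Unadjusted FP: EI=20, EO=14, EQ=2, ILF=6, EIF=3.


UFP = EI*4 + EO*5 + EQ*4 + ILF*10 + EIF*7
UFP = 20*4 + 14*5 + 2*4 + 6*10 + 3*7
UFP = 80 + 70 + 8 + 60 + 21
UFP = 239

239


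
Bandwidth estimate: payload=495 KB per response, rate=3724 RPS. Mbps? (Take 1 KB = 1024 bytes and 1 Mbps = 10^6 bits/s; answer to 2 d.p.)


Formula: Mbps = payload_bytes * RPS * 8 / 1e6
Payload per request = 495 KB = 495 * 1024 = 506880 bytes
Total bytes/sec = 506880 * 3724 = 1887621120
Total bits/sec = 1887621120 * 8 = 15100968960
Mbps = 15100968960 / 1e6 = 15100.97

15100.97 Mbps


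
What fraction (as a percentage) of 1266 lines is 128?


Coverage = covered / total * 100
Coverage = 128 / 1266 * 100
Coverage = 10.11%

10.11%


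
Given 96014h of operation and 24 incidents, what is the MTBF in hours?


Formula: MTBF = Total operating time / Number of failures
MTBF = 96014 / 24
MTBF = 4000.58 hours

4000.58 hours


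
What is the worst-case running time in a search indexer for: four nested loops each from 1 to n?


Reasoning: four levels of nesting
Complexity: O(n^4)

O(n^4)


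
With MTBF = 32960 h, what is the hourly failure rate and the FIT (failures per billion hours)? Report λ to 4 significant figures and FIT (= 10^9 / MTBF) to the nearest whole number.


Formula: λ = 1 / MTBF; FIT = λ × 1e9 = 1e9 / MTBF
λ = 1 / 32960 ≈ 3.034e-05 failures/hour
FIT = 1e9 / 32960 ≈ 30340 failures per 1e9 hours (nearest whole number)

λ = 3.034e-05 /h, FIT = 30340


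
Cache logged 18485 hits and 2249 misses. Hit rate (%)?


Formula: hit rate = hits / (hits + misses) * 100
hit rate = 18485 / (18485 + 2249) * 100
hit rate = 18485 / 20734 * 100
hit rate = 89.15%

89.15%


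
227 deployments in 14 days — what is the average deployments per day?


Formula: deployments per day = releases / days
= 227 / 14
= 16.214 deploys/day
(equivalently, 113.5 deploys/week)

16.214 deploys/day


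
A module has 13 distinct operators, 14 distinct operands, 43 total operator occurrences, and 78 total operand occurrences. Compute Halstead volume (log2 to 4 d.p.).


Formula: V = N * log2(η), where N = N1 + N2 and η = η1 + η2
η = 13 + 14 = 27
N = 43 + 78 = 121
log2(27) ≈ 4.7549
V = 121 * 4.7549 = 575.34

575.34


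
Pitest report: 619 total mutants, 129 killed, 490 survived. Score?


Mutation score = killed / total * 100
Mutation score = 129 / 619 * 100
Mutation score = 20.84%

20.84%


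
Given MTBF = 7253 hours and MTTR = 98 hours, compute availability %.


Availability = MTBF / (MTBF + MTTR)
Availability = 7253 / (7253 + 98)
Availability = 7253 / 7351
Availability = 98.6668%

98.6668%


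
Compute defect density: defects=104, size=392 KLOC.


Defect density = defects / KLOC
Defect density = 104 / 392
Defect density = 0.265 defects/KLOC

0.265 defects/KLOC


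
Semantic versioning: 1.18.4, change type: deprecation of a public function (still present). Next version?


Current: 1.18.4
Change category: 'deprecation of a public function (still present)' → minor bump
SemVer rule: minor bump → increment MINOR, reset PATCH to 0 (MAJOR unchanged)
New: 1.19.0

1.19.0


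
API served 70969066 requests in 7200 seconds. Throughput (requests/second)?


Formula: throughput = requests / seconds
throughput = 70969066 / 7200
throughput = 9856.81 requests/second

9856.81 requests/second


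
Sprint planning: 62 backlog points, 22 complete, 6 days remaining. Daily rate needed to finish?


Formula: Required rate = Remaining points / Days left
Remaining = 62 - 22 = 40 points
Required rate = 40 / 6 = 6.67 points/day

6.67 points/day


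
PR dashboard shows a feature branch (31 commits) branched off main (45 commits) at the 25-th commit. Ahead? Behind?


Common ancestor: commit #25
feature commits after divergence: 31 - 25 = 6
main commits after divergence: 45 - 25 = 20
feature is 6 commits ahead of main
main is 20 commits ahead of feature

feature ahead: 6, main ahead: 20


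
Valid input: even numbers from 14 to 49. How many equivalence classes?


Constraint: even integers in [14, 49]
Class 1: x < 14 — out-of-range invalid
Class 2: x in [14,49] but odd — wrong type invalid
Class 3: x in [14,49] and even — valid
Class 4: x > 49 — out-of-range invalid
Total equivalence classes: 4

4 equivalence classes


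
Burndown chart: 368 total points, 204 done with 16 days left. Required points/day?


Formula: Required rate = Remaining points / Days left
Remaining = 368 - 204 = 164 points
Required rate = 164 / 16 = 10.25 points/day

10.25 points/day


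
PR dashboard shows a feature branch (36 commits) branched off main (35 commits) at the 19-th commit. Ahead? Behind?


Common ancestor: commit #19
feature commits after divergence: 36 - 19 = 17
main commits after divergence: 35 - 19 = 16
feature is 17 commits ahead of main
main is 16 commits ahead of feature

feature ahead: 17, main ahead: 16


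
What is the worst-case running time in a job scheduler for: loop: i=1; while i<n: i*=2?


Reasoning: i doubles each step so iterations are log2(n)
Complexity: O(log n)

O(log n)


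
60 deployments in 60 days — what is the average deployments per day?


Formula: deployments per day = releases / days
= 60 / 60
= 1.0 deploys/day
(equivalently, 7.0 deploys/week)

1.0 deploys/day


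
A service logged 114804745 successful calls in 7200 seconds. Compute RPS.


Formula: throughput = requests / seconds
throughput = 114804745 / 7200
throughput = 15945.1 requests/second

15945.1 requests/second


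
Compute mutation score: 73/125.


Mutation score = killed / total * 100
Mutation score = 73 / 125 * 100
Mutation score = 58.4%

58.4%


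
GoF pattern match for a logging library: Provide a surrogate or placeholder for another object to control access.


This matches the Proxy pattern

Proxy


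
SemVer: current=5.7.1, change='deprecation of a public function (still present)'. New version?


Current: 5.7.1
Change category: 'deprecation of a public function (still present)' → minor bump
SemVer rule: minor bump → increment MINOR, reset PATCH to 0 (MAJOR unchanged)
New: 5.8.0

5.8.0


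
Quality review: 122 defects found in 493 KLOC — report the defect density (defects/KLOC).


Defect density = defects / KLOC
Defect density = 122 / 493
Defect density = 0.247 defects/KLOC

0.247 defects/KLOC


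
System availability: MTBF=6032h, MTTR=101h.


Availability = MTBF / (MTBF + MTTR)
Availability = 6032 / (6032 + 101)
Availability = 6032 / 6133
Availability = 98.3532%

98.3532%


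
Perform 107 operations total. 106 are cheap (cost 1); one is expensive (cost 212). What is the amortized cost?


Formula: Amortized cost = Total cost / Operations
Total cost = (106 * 1) + (1 * 212)
Total cost = 106 + 212 = 318
Amortized = 318 / 107 = 2.972

2.972


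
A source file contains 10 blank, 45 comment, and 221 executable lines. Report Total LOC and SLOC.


Total LOC = blank + comment + code
Total LOC = 10 + 45 + 221 = 276
SLOC (source only) = code = 221

Total LOC: 276, SLOC: 221


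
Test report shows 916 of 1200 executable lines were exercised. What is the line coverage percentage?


Coverage = covered / total * 100
Coverage = 916 / 1200 * 100
Coverage = 76.33%

76.33%


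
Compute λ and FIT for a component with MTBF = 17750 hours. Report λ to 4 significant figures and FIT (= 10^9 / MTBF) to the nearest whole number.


Formula: λ = 1 / MTBF; FIT = λ × 1e9 = 1e9 / MTBF
λ = 1 / 17750 ≈ 5.634e-05 failures/hour
FIT = 1e9 / 17750 ≈ 56338 failures per 1e9 hours (nearest whole number)

λ = 5.634e-05 /h, FIT = 56338


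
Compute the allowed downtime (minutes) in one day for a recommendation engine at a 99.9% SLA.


Formula: allowed downtime = period * (100 - SLA) / 100
Period (day) = 1440 minutes
Unavailability fraction = (100 - 99.9) / 100
Allowed downtime = 1440 * (100 - 99.9) / 100
Allowed downtime = 1.44 minutes

1.44 minutes


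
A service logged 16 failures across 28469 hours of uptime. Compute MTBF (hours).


Formula: MTBF = Total operating time / Number of failures
MTBF = 28469 / 16
MTBF = 1779.31 hours

1779.31 hours


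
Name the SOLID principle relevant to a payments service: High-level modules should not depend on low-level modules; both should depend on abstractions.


This describes the Dependency Inversion Principle (DIP)

Dependency Inversion Principle (DIP)


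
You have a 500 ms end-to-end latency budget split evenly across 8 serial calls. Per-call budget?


Formula: per_stage = total_budget / stages
per_stage = 500 / 8
per_stage = 62.5 ms

62.5 ms


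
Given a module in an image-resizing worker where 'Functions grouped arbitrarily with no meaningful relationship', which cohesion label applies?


Reasoning: Worst: random grouping
Type: Coincidental cohesion

Coincidental cohesion


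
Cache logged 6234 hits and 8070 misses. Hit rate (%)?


Formula: hit rate = hits / (hits + misses) * 100
hit rate = 6234 / (6234 + 8070) * 100
hit rate = 6234 / 14304 * 100
hit rate = 43.58%

43.58%


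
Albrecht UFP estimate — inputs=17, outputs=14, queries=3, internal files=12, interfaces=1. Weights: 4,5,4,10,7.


UFP = EI*4 + EO*5 + EQ*4 + ILF*10 + EIF*7
UFP = 17*4 + 14*5 + 3*4 + 12*10 + 1*7
UFP = 68 + 70 + 12 + 120 + 7
UFP = 277

277


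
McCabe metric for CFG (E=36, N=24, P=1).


Formula: V(G) = E - N + 2P
V(G) = 36 - 24 + 2*1
V(G) = 12 + 2
V(G) = 14

14


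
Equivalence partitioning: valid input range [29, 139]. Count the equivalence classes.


Valid range: [29, 139]
Class 1: x < 29 — invalid
Class 2: 29 ≤ x ≤ 139 — valid
Class 3: x > 139 — invalid
Total equivalence classes: 3

3 equivalence classes


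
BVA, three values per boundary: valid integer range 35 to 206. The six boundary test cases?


Range: [35, 206]
Boundaries: just below min, min, min+1, max-1, max, just above max
Values: [34, 35, 36, 205, 206, 207]

[34, 35, 36, 205, 206, 207]


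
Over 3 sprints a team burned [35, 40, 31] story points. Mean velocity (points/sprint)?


Formula: Avg velocity = Total points / Number of sprints
Points: [35, 40, 31]
Sum = 35 + 40 + 31 = 106
Avg velocity = 106 / 3 = 35.33 points/sprint

35.33 points/sprint


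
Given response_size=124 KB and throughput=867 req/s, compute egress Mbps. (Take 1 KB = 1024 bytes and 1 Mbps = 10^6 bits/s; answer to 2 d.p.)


Formula: Mbps = payload_bytes * RPS * 8 / 1e6
Payload per request = 124 KB = 124 * 1024 = 126976 bytes
Total bytes/sec = 126976 * 867 = 110088192
Total bits/sec = 110088192 * 8 = 880705536
Mbps = 880705536 / 1e6 = 880.71

880.71 Mbps


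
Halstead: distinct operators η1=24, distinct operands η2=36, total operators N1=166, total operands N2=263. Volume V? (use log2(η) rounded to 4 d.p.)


Formula: V = N * log2(η), where N = N1 + N2 and η = η1 + η2
η = 24 + 36 = 60
N = 166 + 263 = 429
log2(60) ≈ 5.9069
V = 429 * 5.9069 = 2534.06

2534.06


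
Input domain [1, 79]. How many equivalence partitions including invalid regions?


Valid range: [1, 79]
Class 1: x < 1 — invalid
Class 2: 1 ≤ x ≤ 79 — valid
Class 3: x > 79 — invalid
Total equivalence classes: 3

3 equivalence classes


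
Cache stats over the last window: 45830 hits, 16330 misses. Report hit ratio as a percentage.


Formula: hit rate = hits / (hits + misses) * 100
hit rate = 45830 / (45830 + 16330) * 100
hit rate = 45830 / 62160 * 100
hit rate = 73.73%

73.73%


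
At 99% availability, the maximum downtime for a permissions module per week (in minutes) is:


Formula: allowed downtime = period * (100 - SLA) / 100
Period (week) = 10080 minutes
Unavailability fraction = (100 - 99.0) / 100
Allowed downtime = 10080 * (100 - 99.0) / 100
Allowed downtime = 100.8 minutes

100.8 minutes


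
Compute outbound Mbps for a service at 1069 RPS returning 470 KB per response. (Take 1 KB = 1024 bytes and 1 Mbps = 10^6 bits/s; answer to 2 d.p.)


Formula: Mbps = payload_bytes * RPS * 8 / 1e6
Payload per request = 470 KB = 470 * 1024 = 481280 bytes
Total bytes/sec = 481280 * 1069 = 514488320
Total bits/sec = 514488320 * 8 = 4115906560
Mbps = 4115906560 / 1e6 = 4115.91

4115.91 Mbps


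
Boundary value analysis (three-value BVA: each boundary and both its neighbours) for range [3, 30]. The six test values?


Range: [3, 30]
Boundaries: just below min, min, min+1, max-1, max, just above max
Values: [2, 3, 4, 29, 30, 31]

[2, 3, 4, 29, 30, 31]


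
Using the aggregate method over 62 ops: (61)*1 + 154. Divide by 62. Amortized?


Formula: Amortized cost = Total cost / Operations
Total cost = (61 * 1) + (1 * 154)
Total cost = 61 + 154 = 215
Amortized = 215 / 62 = 3.4677

3.4677


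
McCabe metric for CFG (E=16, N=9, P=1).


Formula: V(G) = E - N + 2P
V(G) = 16 - 9 + 2*1
V(G) = 7 + 2
V(G) = 9

9


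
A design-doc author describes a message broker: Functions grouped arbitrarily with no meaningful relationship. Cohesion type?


Reasoning: Worst: random grouping
Type: Coincidental cohesion

Coincidental cohesion


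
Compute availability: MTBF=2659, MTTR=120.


Availability = MTBF / (MTBF + MTTR)
Availability = 2659 / (2659 + 120)
Availability = 2659 / 2779
Availability = 95.6819%

95.6819%


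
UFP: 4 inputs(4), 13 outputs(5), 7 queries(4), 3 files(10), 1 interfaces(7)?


UFP = EI*4 + EO*5 + EQ*4 + ILF*10 + EIF*7
UFP = 4*4 + 13*5 + 7*4 + 3*10 + 1*7
UFP = 16 + 65 + 28 + 30 + 7
UFP = 146

146


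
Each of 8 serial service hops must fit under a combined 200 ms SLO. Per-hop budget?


Formula: per_stage = total_budget / stages
per_stage = 200 / 8
per_stage = 25.0 ms

25.0 ms


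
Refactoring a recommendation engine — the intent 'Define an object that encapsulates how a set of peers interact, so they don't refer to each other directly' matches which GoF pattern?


This matches the Mediator pattern

Mediator


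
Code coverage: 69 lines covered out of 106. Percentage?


Coverage = covered / total * 100
Coverage = 69 / 106 * 100
Coverage = 65.09%

65.09%


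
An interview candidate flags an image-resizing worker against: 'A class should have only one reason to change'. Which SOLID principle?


This describes the Single Responsibility Principle (SRP)

Single Responsibility Principle (SRP)


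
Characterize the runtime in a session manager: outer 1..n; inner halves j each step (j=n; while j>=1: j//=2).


Reasoning: n times log n
Complexity: O(n log n)

O(n log n)


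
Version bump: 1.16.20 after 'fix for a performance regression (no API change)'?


Current: 1.16.20
Change category: 'fix for a performance regression (no API change)' → patch bump
SemVer rule: patch bump → increment PATCH (MAJOR and MINOR unchanged)
New: 1.16.21

1.16.21


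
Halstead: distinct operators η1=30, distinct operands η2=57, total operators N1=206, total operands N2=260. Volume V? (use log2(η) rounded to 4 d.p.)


Formula: V = N * log2(η), where N = N1 + N2 and η = η1 + η2
η = 30 + 57 = 87
N = 206 + 260 = 466
log2(87) ≈ 6.4429
V = 466 * 6.4429 = 3002.39

3002.39


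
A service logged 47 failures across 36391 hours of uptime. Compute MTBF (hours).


Formula: MTBF = Total operating time / Number of failures
MTBF = 36391 / 47
MTBF = 774.28 hours

774.28 hours


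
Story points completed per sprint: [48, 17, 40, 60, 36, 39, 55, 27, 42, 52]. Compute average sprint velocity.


Formula: Avg velocity = Total points / Number of sprints
Points: [48, 17, 40, 60, 36, 39, 55, 27, 42, 52]
Sum = 48 + 17 + 40 + 60 + 36 + 39 + 55 + 27 + 42 + 52 = 416
Avg velocity = 416 / 10 = 41.6 points/sprint

41.6 points/sprint


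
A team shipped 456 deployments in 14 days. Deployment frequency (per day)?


Formula: deployments per day = releases / days
= 456 / 14
= 32.571 deploys/day
(equivalently, 228.0 deploys/week)

32.571 deploys/day


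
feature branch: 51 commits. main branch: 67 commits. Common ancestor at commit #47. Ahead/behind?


Common ancestor: commit #47
feature commits after divergence: 51 - 47 = 4
main commits after divergence: 67 - 47 = 20
feature is 4 commits ahead of main
main is 20 commits ahead of feature

feature ahead: 4, main ahead: 20


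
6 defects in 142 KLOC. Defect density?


Defect density = defects / KLOC
Defect density = 6 / 142
Defect density = 0.042 defects/KLOC

0.042 defects/KLOC


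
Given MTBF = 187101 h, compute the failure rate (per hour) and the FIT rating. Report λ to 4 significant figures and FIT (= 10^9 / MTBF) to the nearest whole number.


Formula: λ = 1 / MTBF; FIT = λ × 1e9 = 1e9 / MTBF
λ = 1 / 187101 ≈ 5.345e-06 failures/hour
FIT = 1e9 / 187101 ≈ 5345 failures per 1e9 hours (nearest whole number)

λ = 5.345e-06 /h, FIT = 5345


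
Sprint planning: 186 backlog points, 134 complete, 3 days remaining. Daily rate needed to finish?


Formula: Required rate = Remaining points / Days left
Remaining = 186 - 134 = 52 points
Required rate = 52 / 3 = 17.33 points/day

17.33 points/day


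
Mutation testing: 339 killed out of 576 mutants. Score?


Mutation score = killed / total * 100
Mutation score = 339 / 576 * 100
Mutation score = 58.85%

58.85%


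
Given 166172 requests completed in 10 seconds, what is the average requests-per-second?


Formula: throughput = requests / seconds
throughput = 166172 / 10
throughput = 16617.2 requests/second

16617.2 requests/second


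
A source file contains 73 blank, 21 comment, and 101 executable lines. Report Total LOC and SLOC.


Total LOC = blank + comment + code
Total LOC = 73 + 21 + 101 = 195
SLOC (source only) = code = 101

Total LOC: 195, SLOC: 101


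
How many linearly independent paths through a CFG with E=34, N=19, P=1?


Formula: V(G) = E - N + 2P
V(G) = 34 - 19 + 2*1
V(G) = 15 + 2
V(G) = 17

17


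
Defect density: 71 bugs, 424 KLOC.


Defect density = defects / KLOC
Defect density = 71 / 424
Defect density = 0.167 defects/KLOC

0.167 defects/KLOC


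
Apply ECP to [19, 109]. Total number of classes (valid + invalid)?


Valid range: [19, 109]
Class 1: x < 19 — invalid
Class 2: 19 ≤ x ≤ 109 — valid
Class 3: x > 109 — invalid
Total equivalence classes: 3

3 equivalence classes


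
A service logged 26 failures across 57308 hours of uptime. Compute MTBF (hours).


Formula: MTBF = Total operating time / Number of failures
MTBF = 57308 / 26
MTBF = 2204.15 hours

2204.15 hours


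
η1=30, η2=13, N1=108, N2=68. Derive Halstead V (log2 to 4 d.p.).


Formula: V = N * log2(η), where N = N1 + N2 and η = η1 + η2
η = 30 + 13 = 43
N = 108 + 68 = 176
log2(43) ≈ 5.4263
V = 176 * 5.4263 = 955.03

955.03


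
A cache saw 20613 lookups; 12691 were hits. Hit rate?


Formula: hit rate = hits / (hits + misses) * 100
hit rate = 12691 / (12691 + 7922) * 100
hit rate = 12691 / 20613 * 100
hit rate = 61.57%

61.57%


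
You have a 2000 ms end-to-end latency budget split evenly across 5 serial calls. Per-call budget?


Formula: per_stage = total_budget / stages
per_stage = 2000 / 5
per_stage = 400.0 ms

400.0 ms


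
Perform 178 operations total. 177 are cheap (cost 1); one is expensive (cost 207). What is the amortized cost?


Formula: Amortized cost = Total cost / Operations
Total cost = (177 * 1) + (1 * 207)
Total cost = 177 + 207 = 384
Amortized = 384 / 178 = 2.1573

2.1573


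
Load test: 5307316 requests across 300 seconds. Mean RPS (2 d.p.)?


Formula: throughput = requests / seconds
throughput = 5307316 / 300
throughput = 17691.05 requests/second

17691.05 requests/second


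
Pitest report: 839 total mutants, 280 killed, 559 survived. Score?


Mutation score = killed / total * 100
Mutation score = 280 / 839 * 100
Mutation score = 33.37%

33.37%


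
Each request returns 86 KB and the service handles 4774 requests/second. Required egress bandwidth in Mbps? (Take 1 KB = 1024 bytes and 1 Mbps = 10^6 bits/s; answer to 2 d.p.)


Formula: Mbps = payload_bytes * RPS * 8 / 1e6
Payload per request = 86 KB = 86 * 1024 = 88064 bytes
Total bytes/sec = 88064 * 4774 = 420417536
Total bits/sec = 420417536 * 8 = 3363340288
Mbps = 3363340288 / 1e6 = 3363.34

3363.34 Mbps


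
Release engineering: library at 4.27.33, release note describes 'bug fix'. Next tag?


Current: 4.27.33
Change category: 'bug fix' → patch bump
SemVer rule: patch bump → increment PATCH (MAJOR and MINOR unchanged)
New: 4.27.34

4.27.34


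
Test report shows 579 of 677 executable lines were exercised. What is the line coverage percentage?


Coverage = covered / total * 100
Coverage = 579 / 677 * 100
Coverage = 85.52%

85.52%


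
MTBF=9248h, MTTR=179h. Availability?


Availability = MTBF / (MTBF + MTTR)
Availability = 9248 / (9248 + 179)
Availability = 9248 / 9427
Availability = 98.1012%

98.1012%


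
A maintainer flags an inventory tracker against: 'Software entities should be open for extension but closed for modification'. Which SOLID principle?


This describes the Open/Closed Principle (OCP)

Open/Closed Principle (OCP)


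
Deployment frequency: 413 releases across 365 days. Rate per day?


Formula: deployments per day = releases / days
= 413 / 365
= 1.132 deploys/day
(equivalently, 7.92 deploys/week)

1.132 deploys/day


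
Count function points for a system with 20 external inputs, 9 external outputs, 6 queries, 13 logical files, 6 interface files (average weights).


UFP = EI*4 + EO*5 + EQ*4 + ILF*10 + EIF*7
UFP = 20*4 + 9*5 + 6*4 + 13*10 + 6*7
UFP = 80 + 45 + 24 + 130 + 42
UFP = 321

321


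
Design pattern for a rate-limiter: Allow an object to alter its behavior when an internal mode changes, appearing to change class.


This matches the State pattern

State


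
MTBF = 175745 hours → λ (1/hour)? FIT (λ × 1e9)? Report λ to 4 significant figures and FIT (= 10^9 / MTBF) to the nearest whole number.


Formula: λ = 1 / MTBF; FIT = λ × 1e9 = 1e9 / MTBF
λ = 1 / 175745 ≈ 5.690e-06 failures/hour
FIT = 1e9 / 175745 ≈ 5690 failures per 1e9 hours (nearest whole number)

λ = 5.690e-06 /h, FIT = 5690


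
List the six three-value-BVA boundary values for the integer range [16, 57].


Range: [16, 57]
Boundaries: just below min, min, min+1, max-1, max, just above max
Values: [15, 16, 17, 56, 57, 58]

[15, 16, 17, 56, 57, 58]


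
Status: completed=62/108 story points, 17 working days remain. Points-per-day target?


Formula: Required rate = Remaining points / Days left
Remaining = 108 - 62 = 46 points
Required rate = 46 / 17 = 2.71 points/day

2.71 points/day


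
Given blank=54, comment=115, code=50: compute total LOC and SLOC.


Total LOC = blank + comment + code
Total LOC = 54 + 115 + 50 = 219
SLOC (source only) = code = 50

Total LOC: 219, SLOC: 50


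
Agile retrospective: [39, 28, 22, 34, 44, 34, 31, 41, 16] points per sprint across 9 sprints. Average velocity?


Formula: Avg velocity = Total points / Number of sprints
Points: [39, 28, 22, 34, 44, 34, 31, 41, 16]
Sum = 39 + 28 + 22 + 34 + 44 + 34 + 31 + 41 + 16 = 289
Avg velocity = 289 / 9 = 32.11 points/sprint

32.11 points/sprint


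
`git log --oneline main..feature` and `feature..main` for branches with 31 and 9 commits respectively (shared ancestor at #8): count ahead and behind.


Common ancestor: commit #8
feature commits after divergence: 31 - 8 = 23
main commits after divergence: 9 - 8 = 1
feature is 23 commits ahead of main
main is 1 commits ahead of feature

feature ahead: 23, main ahead: 1
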